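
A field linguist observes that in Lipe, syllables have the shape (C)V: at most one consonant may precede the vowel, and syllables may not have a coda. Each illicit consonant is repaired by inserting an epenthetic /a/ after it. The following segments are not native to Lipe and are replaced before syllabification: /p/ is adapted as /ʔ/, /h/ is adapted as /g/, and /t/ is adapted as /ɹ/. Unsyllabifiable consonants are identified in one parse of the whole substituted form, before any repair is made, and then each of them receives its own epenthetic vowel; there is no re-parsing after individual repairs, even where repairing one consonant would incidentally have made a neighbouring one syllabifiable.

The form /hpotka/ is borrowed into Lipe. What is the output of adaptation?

Substitution: /h/ → /g/, /p/ → /ʔ/, /t/ → /ɹ/, giving /gʔoɹka/.
Syllabifying with onset maximization leaves /g/, /ɹ/ stranded (no codas are permitted; onsets are limited to one consonant).
Epenthesis after each stranded consonant: /g/ → /ga/, /ɹ/ → /ɹa/.

gaʔoɹaka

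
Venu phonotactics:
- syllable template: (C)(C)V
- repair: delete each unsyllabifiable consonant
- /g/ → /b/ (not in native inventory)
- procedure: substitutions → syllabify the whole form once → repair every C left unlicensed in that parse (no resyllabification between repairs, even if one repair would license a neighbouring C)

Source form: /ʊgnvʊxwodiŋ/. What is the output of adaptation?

Substitution: /g/ → /b/, giving /ʊbnvʊxwodiŋ/.
The consonants /b/, /ŋ/ cannot be parsed into a legal (C)(C)V syllable (no codas are permitted; onsets may contain at most 2 consonants).
Deleting the stranded consonants removes /b/, /ŋ/.

ʊnvʊxwodi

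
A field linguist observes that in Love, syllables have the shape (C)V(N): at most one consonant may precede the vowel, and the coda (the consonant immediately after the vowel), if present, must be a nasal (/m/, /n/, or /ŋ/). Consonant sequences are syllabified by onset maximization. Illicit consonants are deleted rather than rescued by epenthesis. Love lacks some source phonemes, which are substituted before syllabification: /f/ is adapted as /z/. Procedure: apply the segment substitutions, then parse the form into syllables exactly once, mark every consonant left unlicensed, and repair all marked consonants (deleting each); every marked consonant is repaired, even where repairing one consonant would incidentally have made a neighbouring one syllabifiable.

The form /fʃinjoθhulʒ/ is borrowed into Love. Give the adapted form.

ʃinjohu

Substitution: /f/ → /z/, giving /zʃinjoθhulʒ/.
Syllabifying with onset maximization leaves /z/, /θ/, /l/, /ʒ/ stranded (only a nasal (/m/, /n/, or /ŋ/) is licensed in coda position; onsets are limited to one consonant).
Deletion applies to /z/, /θ/, /l/, /ʒ/.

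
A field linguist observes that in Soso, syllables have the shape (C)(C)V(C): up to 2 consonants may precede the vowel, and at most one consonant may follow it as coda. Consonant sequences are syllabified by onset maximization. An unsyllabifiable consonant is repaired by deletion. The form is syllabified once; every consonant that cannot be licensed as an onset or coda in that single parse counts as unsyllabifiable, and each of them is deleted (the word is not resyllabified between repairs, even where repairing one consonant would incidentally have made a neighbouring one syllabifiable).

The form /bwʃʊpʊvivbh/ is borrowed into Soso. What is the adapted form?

wʃʊpʊviv

Syllabifying with onset maximization leaves /b/, /b/, /h/ stranded (at most one coda consonant is licensed; onsets may contain at most 2 consonants).
Deletion applies to /b/, /b/, /h/.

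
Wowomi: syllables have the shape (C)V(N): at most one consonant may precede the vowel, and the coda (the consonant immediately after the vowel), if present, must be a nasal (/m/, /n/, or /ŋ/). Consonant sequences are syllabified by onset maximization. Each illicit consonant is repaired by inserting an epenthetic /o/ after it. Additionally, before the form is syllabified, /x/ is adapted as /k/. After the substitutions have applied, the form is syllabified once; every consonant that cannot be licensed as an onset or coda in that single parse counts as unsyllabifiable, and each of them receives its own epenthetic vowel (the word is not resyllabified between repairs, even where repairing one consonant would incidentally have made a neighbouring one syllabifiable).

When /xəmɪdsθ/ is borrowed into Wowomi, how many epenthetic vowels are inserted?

After substitution the input is /kəmɪdsθ/.
The unsyllabifiable consonants are /d/, /s/, /θ/; each receives one epenthetic vowel.

3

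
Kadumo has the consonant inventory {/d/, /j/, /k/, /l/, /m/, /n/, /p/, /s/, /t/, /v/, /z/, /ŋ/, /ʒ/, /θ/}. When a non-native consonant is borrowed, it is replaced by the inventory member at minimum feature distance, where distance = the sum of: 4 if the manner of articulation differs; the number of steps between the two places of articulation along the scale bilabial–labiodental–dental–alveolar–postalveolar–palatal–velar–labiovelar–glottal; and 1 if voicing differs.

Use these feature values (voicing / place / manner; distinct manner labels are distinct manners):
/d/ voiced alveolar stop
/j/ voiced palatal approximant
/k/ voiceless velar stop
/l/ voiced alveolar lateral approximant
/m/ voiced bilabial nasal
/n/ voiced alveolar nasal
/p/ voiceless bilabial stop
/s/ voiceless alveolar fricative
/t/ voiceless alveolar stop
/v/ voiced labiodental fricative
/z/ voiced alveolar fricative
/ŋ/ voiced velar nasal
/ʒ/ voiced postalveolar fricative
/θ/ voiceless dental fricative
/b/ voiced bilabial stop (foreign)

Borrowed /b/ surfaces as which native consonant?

/p/ is closest: same manner (stop), place distance 0 (bilabial→bilabial), voicing differs (+1); total 1. Next closest is /d/ at distance 3.

p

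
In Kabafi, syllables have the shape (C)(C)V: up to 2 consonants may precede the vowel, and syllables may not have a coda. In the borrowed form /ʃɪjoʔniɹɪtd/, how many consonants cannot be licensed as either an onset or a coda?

The consonants /t/, /d/ cannot be parsed into a legal (C)(C)V syllable (no codas are permitted; onsets may contain at most 2 consonants).

2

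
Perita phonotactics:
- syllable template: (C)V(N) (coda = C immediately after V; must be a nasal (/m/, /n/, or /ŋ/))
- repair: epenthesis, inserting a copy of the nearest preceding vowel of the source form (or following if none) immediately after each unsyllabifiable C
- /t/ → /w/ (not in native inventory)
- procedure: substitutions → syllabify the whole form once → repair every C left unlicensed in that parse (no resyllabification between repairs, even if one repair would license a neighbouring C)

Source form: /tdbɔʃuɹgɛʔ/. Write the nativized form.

Substitution: /t/ → /w/, giving /wdbɔʃuɹgɛʔ/.
The consonants /w/, /d/, /ɹ/, /ʔ/ cannot be parsed into a legal (C)V(N) syllable (only a nasal (/m/, /n/, or /ŋ/) is licensed in coda position; onsets are limited to one consonant).
Each unlicensed consonant becomes the onset of a new syllable: /w/ → /wɔ/, /d/ → /dɔ/, /ɹ/ → /ɹu/, /ʔ/ → /ʔɛ/.

wɔdɔbɔʃuɹugɛʔɛ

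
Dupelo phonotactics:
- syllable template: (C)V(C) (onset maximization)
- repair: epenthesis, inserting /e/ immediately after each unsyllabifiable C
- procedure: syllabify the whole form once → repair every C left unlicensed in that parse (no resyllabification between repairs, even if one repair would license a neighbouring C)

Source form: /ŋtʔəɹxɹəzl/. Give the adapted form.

The consonants /ŋ/, /t/, /x/, /l/ cannot be parsed into a legal (C)V(C) syllable (at most one coda consonant is licensed; onsets are limited to one consonant).
Epenthesis after each stranded consonant: /ŋ/ → /ŋe/, /t/ → /te/, /x/ → /xe/, /l/ → /le/.

ŋeteʔəɹxeɹəzle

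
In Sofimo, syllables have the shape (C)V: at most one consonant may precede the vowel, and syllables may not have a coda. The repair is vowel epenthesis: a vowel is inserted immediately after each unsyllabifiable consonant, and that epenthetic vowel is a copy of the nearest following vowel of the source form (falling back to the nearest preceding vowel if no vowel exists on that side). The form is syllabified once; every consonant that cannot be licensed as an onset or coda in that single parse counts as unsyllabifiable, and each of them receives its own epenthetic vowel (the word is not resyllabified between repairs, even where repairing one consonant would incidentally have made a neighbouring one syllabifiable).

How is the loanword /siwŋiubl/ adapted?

siwiŋiubulu

The consonants /w/, /b/, /l/ cannot be parsed into a legal (C)V syllable (no codas are permitted; onsets are limited to one consonant).
Each unlicensed consonant becomes the onset of a new syllable: /w/ → /wi/, /b/ → /bu/, /l/ → /lu/.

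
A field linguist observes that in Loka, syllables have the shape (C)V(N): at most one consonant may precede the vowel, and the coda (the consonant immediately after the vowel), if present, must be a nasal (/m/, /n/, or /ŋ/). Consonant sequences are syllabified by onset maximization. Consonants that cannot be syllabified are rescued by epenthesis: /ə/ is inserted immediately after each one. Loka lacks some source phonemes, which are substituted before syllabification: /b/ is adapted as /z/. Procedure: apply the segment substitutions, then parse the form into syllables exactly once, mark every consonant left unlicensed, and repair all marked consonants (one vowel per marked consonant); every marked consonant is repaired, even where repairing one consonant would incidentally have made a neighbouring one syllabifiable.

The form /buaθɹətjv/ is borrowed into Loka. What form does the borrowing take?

zuaθəɹətəjəvə

Substitution: /b/ → /z/, giving /zuaθɹətjv/.
The consonants /θ/, /t/, /j/, /v/ cannot be parsed into a legal (C)V(N) syllable (only a nasal (/m/, /n/, or /ŋ/) is licensed in coda position; onsets are limited to one consonant).
Epenthesis after each stranded consonant: /θ/ → /θə/, /t/ → /tə/, /j/ → /jə/, /v/ → /və/.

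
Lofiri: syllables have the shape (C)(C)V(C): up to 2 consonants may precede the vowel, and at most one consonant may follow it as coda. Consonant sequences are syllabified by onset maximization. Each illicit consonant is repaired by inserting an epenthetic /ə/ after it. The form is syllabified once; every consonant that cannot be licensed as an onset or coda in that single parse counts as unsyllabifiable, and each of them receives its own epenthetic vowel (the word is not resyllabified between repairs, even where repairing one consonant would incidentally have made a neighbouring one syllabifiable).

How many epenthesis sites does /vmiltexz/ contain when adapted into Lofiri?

1

The unsyllabifiable consonants are /z/; each receives one epenthetic vowel.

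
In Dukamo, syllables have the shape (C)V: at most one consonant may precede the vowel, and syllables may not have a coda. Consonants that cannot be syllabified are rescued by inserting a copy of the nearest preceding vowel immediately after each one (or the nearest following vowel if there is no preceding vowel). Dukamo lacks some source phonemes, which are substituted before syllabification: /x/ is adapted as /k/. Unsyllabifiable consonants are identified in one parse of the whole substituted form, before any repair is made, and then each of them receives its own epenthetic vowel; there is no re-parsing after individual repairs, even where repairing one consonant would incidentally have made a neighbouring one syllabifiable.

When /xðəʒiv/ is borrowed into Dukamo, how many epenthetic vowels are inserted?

2

After substitution the input is /kðəʒiv/.
The unsyllabifiable consonants are /k/, /v/; each receives one epenthetic vowel.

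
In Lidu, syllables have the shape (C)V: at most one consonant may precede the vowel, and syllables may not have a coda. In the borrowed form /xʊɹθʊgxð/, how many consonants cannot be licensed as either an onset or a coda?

4

Syllabifying with onset maximization leaves /ɹ/, /g/, /x/, /ð/ stranded (no codas are permitted; onsets are limited to one consonant).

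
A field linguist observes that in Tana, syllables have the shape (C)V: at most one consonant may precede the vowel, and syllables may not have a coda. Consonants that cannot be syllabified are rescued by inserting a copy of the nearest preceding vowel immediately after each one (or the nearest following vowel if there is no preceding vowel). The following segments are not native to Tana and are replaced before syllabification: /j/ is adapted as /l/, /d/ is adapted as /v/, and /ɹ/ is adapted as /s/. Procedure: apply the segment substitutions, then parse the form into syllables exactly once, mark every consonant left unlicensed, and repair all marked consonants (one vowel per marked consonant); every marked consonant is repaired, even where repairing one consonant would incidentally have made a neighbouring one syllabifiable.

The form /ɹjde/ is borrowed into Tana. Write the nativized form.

seleve

Substitution: /ɹ/ → /s/, /j/ → /l/, /d/ → /v/, giving /slve/.
Syllabifying with onset maximization leaves /s/, /l/ stranded (no codas are permitted; onsets are limited to one consonant).
Inserting the epenthetic vowel yields /s/ → /se/, /l/ → /le/.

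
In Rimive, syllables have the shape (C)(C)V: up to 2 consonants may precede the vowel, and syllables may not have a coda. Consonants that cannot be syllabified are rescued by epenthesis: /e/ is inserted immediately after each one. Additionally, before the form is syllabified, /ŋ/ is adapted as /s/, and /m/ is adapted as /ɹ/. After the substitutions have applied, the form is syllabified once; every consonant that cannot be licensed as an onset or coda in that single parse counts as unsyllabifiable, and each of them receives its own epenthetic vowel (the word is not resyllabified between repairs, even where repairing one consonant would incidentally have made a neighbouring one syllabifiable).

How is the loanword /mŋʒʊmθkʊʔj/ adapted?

Substitution: /m/ → /ɹ/, /ŋ/ → /s/, giving /ɹsʒʊɹθkʊʔj/.
The consonants /ɹ/, /ɹ/, /ʔ/, /j/ cannot be parsed into a legal (C)(C)V syllable (no codas are permitted; onsets may contain at most 2 consonants).
Epenthesis after each stranded consonant: /ɹ/ → /ɹe/, /ɹ/ → /ɹe/, /ʔ/ → /ʔe/, /j/ → /je/.

ɹesʒʊɹeθkʊʔeje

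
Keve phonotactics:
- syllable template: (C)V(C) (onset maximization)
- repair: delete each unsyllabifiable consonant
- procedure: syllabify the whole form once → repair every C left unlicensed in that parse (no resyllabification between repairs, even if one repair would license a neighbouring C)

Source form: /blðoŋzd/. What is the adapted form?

Syllabifying with onset maximization leaves /b/, /l/, /z/, /d/ stranded (at most one coda consonant is licensed; onsets are limited to one consonant).
Each unlicensed consonant is deleted: /b/, /l/, /z/, /d/.

ðoŋ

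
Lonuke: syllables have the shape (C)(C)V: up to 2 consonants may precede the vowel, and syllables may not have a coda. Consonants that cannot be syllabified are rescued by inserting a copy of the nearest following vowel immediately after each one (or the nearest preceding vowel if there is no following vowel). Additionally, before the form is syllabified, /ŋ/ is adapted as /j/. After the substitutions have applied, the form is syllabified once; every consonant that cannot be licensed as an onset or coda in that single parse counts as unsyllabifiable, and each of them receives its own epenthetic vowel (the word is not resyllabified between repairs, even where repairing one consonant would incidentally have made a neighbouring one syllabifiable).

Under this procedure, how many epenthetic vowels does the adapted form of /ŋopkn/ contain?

3

After substitution the input is /jopkn/.
The unsyllabifiable consonants are /p/, /k/, /n/; each receives one epenthetic vowel.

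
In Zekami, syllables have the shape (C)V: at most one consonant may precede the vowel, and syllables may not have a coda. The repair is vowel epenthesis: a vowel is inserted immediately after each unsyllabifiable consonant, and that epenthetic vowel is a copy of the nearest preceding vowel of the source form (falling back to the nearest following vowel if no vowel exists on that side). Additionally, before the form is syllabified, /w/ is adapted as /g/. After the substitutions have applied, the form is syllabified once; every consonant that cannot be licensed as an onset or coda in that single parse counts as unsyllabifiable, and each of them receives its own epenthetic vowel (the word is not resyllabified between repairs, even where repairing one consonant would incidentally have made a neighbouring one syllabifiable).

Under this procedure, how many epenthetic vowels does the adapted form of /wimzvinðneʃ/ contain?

After substitution the input is /gimzvinðneʃ/.
The unsyllabifiable consonants are /m/, /z/, /n/, /ð/, /ʃ/; each receives one epenthetic vowel.

5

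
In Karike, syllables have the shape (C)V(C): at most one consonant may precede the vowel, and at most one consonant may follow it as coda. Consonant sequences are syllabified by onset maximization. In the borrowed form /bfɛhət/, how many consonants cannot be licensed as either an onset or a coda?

Syllabifying with onset maximization leaves /b/ stranded (at most one coda consonant is licensed; onsets are limited to one consonant).

1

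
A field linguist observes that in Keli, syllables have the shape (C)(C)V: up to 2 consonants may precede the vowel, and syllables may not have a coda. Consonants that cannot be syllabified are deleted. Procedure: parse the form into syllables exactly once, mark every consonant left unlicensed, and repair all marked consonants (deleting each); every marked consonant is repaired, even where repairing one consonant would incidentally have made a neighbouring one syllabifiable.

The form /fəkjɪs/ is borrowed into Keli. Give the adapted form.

fəkjɪ

Under (C)(C)V, the unsyllabifiable consonants are /s/ (no codas are permitted; onsets may contain at most 2 consonants).
Deletion applies to /s/.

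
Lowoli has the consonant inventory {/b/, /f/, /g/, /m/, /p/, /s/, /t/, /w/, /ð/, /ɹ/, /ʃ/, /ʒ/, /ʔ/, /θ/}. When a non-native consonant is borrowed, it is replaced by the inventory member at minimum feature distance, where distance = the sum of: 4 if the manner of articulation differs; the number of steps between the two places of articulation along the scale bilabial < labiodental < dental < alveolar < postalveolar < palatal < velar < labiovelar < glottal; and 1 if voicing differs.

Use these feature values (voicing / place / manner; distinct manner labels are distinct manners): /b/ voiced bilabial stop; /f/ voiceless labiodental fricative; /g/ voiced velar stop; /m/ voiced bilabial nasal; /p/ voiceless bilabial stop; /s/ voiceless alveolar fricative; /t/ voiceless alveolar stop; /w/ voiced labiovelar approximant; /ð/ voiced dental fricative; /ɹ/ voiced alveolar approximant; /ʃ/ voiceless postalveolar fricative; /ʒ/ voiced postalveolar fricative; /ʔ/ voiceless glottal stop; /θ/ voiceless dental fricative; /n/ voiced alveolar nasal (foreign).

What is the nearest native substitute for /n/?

m

/m/ is closest: same manner (nasal), place distance 3 (alveolar→bilabial), same voicing; total 3. Next closest is /ɹ/ at distance 4.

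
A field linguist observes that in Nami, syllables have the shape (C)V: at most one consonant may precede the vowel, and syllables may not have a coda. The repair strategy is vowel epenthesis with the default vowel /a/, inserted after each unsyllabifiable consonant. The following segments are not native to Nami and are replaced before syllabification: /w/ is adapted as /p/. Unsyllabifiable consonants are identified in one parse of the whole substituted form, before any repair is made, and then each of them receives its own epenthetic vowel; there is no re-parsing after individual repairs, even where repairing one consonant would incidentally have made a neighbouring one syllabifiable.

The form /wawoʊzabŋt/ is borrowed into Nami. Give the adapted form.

Substitution: /w/ → /p/, giving /papoʊzabŋt/.
Syllabifying with onset maximization leaves /b/, /ŋ/, /t/ stranded (no codas are permitted; onsets are limited to one consonant).
Inserting the epenthetic vowel yields /b/ → /ba/, /ŋ/ → /ŋa/, /t/ → /ta/.

papoʊzabaŋata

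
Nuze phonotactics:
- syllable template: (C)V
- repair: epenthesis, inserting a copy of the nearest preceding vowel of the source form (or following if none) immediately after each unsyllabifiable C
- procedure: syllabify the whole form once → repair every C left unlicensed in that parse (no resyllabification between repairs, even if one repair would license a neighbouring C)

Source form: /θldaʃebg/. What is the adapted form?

θaladaʃebege

The consonants /θ/, /l/, /b/, /g/ cannot be parsed into a legal (C)V syllable (no codas are permitted; onsets are limited to one consonant).
Each unlicensed consonant becomes the onset of a new syllable: /θ/ → /θa/, /l/ → /la/, /b/ → /be/, /g/ → /ge/.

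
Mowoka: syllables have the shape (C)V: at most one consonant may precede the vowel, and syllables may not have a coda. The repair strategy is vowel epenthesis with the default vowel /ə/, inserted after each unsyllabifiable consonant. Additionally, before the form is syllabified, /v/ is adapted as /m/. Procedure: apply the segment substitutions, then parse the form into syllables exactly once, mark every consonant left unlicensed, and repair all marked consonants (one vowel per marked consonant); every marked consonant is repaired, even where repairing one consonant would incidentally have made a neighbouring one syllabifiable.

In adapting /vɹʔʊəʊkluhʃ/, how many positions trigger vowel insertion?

5

After substitution the input is /mɹʔʊəʊkluhʃ/.
The unsyllabifiable consonants are /m/, /ɹ/, /k/, /h/, /ʃ/; each receives one epenthetic vowel.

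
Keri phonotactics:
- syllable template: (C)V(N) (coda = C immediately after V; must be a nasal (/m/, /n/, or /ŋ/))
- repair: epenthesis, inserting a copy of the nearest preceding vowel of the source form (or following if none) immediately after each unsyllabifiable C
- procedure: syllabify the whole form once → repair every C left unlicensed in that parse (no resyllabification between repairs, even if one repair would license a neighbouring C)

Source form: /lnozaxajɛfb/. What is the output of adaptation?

Syllabifying with onset maximization leaves /l/, /f/, /b/ stranded (only a nasal (/m/, /n/, or /ŋ/) is licensed in coda position; onsets are limited to one consonant).
Each unlicensed consonant becomes the onset of a new syllable: /l/ → /lo/, /f/ → /fɛ/, /b/ → /bɛ/.

lonozaxajɛfɛbɛ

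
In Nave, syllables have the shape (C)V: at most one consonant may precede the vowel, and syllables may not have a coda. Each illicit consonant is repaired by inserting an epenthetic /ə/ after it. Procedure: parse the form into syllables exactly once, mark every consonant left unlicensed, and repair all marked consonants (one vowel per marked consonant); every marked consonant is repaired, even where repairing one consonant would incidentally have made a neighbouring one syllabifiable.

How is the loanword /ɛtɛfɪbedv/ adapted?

Syllabifying with onset maximization leaves /d/, /v/ stranded (no codas are permitted; onsets are limited to one consonant).
Each unlicensed consonant becomes the onset of a new syllable: /d/ → /də/, /v/ → /və/.

ɛtɛfɪbedəvə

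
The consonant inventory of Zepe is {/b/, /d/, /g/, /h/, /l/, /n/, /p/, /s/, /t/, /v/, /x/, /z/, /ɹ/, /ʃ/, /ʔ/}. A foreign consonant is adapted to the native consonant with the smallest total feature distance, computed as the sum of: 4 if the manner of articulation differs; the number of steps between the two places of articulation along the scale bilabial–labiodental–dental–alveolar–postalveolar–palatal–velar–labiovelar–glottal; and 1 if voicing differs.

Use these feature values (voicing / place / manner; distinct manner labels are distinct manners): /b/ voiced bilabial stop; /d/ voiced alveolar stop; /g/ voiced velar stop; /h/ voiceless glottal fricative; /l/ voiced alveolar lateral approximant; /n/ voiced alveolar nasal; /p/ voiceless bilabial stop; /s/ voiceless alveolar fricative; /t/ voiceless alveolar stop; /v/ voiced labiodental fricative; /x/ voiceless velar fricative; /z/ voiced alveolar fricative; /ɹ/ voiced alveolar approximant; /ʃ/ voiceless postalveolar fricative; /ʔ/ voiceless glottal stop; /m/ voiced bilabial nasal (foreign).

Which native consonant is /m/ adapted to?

/n/ is closest: same manner (nasal), place distance 3 (bilabial→alveolar), same voicing; total 3. Next closest is /b/ at distance 4.

n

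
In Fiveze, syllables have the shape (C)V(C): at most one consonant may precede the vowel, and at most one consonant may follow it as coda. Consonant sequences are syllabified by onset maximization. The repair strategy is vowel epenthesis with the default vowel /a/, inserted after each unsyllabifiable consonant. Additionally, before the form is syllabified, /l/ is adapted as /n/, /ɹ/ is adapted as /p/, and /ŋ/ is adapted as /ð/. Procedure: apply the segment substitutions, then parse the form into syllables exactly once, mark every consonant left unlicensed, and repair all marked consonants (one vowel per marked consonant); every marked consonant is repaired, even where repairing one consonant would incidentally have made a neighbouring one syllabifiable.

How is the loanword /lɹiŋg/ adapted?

Substitution: /l/ → /n/, /ɹ/ → /p/, /ŋ/ → /ð/, giving /npiðg/.
Under (C)V(C), the unsyllabifiable consonants are /n/, /g/ (at most one coda consonant is licensed; onsets are limited to one consonant).
Epenthesis after each stranded consonant: /n/ → /na/, /g/ → /ga/.

napiðga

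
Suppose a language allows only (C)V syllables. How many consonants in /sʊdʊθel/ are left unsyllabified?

1

Under (C)V, the unsyllabifiable consonants are /l/ (no codas are permitted; onsets are limited to one consonant).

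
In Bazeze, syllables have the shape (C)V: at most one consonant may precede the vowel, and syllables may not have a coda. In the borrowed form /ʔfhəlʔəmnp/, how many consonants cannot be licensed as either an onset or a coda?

Syllabifying with onset maximization leaves /ʔ/, /f/, /l/, /m/, /n/, /p/ stranded (no codas are permitted; onsets are limited to one consonant).

6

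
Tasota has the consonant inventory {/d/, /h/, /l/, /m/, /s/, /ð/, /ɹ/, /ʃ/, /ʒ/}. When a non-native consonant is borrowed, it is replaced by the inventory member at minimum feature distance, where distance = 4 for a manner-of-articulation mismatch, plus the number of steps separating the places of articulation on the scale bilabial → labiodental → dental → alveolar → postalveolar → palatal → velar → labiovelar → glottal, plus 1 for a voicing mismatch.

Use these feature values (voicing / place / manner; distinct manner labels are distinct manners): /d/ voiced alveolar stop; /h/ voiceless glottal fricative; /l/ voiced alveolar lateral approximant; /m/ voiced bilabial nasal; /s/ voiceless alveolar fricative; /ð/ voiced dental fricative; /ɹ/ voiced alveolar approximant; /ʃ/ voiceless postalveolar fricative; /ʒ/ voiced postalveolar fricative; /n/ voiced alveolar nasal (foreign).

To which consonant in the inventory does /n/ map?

/m/ is closest: same manner (nasal), place distance 3 (alveolar→bilabial), same voicing; total 3. Next closest is /d/ at distance 4.

m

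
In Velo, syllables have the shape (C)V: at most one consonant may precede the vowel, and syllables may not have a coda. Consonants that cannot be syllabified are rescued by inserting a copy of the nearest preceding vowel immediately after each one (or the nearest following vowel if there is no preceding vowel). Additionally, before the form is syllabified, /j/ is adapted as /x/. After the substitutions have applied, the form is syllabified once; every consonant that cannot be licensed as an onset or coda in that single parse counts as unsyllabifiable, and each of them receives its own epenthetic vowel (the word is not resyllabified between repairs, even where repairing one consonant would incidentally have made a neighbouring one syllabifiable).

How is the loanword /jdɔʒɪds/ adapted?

Substitution: /j/ → /x/, giving /xdɔʒɪds/.
Under (C)V, the unsyllabifiable consonants are /x/, /d/, /s/ (no codas are permitted; onsets are limited to one consonant).
Each unlicensed consonant becomes the onset of a new syllable: /x/ → /xɔ/, /d/ → /dɪ/, /s/ → /sɪ/.

xɔdɔʒɪdɪsɪ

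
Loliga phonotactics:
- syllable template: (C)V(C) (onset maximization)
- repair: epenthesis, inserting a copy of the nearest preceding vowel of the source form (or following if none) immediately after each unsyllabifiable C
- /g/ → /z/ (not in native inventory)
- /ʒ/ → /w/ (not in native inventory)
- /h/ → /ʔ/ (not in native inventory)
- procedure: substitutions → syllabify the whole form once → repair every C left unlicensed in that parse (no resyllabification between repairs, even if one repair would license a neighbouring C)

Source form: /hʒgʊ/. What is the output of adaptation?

Substitution: /h/ → /ʔ/, /ʒ/ → /w/, /g/ → /z/, giving /ʔwzʊ/.
The consonants /ʔ/, /w/ cannot be parsed into a legal (C)V(C) syllable (at most one coda consonant is licensed; onsets are limited to one consonant).
Epenthesis after each stranded consonant: /ʔ/ → /ʔʊ/, /w/ → /wʊ/.

ʔʊwʊzʊ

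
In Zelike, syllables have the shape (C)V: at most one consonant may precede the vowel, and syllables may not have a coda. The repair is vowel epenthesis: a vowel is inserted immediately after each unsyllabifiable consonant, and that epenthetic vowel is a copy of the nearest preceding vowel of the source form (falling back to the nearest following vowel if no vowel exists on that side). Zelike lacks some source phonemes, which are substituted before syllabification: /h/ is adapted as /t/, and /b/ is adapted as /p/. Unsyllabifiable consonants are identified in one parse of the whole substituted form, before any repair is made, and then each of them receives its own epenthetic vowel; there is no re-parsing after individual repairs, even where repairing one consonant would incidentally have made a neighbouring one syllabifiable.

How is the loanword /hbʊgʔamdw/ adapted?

tʊpʊgʊʔamadawa

Substitution: /h/ → /t/, /b/ → /p/, giving /tpʊgʔamdw/.
Under (C)V, the unsyllabifiable consonants are /t/, /g/, /m/, /d/, /w/ (no codas are permitted; onsets are limited to one consonant).
Epenthesis after each stranded consonant: /t/ → /tʊ/, /g/ → /gʊ/, /m/ → /ma/, /d/ → /da/, /w/ → /wa/.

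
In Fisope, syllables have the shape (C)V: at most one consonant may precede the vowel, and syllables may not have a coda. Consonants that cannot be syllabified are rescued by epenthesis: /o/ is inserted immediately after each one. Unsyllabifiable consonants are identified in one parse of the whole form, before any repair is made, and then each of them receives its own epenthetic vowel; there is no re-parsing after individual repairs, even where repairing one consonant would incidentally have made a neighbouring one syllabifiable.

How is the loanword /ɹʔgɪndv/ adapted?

ɹoʔogɪnodovo

The consonants /ɹ/, /ʔ/, /n/, /d/, /v/ cannot be parsed into a legal (C)V syllable (no codas are permitted; onsets are limited to one consonant).
Each unlicensed consonant becomes the onset of a new syllable: /ɹ/ → /ɹo/, /ʔ/ → /ʔo/, /n/ → /no/, /d/ → /do/, /v/ → /vo/.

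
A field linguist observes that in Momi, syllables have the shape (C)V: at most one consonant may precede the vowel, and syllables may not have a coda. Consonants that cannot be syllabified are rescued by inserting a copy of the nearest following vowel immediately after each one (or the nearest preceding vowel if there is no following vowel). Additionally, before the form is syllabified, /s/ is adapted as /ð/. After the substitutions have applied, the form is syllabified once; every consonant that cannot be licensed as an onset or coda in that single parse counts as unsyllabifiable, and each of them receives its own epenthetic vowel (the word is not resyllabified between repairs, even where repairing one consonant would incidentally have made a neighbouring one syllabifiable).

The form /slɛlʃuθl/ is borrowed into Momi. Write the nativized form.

ðɛlɛluʃuθulu

Substitution: /s/ → /ð/, giving /ðlɛlʃuθl/.
The consonants /ð/, /l/, /θ/, /l/ cannot be parsed into a legal (C)V syllable (no codas are permitted; onsets are limited to one consonant).
Each unlicensed consonant becomes the onset of a new syllable: /ð/ → /ðɛ/, /l/ → /lu/, /θ/ → /θu/, /l/ → /lu/.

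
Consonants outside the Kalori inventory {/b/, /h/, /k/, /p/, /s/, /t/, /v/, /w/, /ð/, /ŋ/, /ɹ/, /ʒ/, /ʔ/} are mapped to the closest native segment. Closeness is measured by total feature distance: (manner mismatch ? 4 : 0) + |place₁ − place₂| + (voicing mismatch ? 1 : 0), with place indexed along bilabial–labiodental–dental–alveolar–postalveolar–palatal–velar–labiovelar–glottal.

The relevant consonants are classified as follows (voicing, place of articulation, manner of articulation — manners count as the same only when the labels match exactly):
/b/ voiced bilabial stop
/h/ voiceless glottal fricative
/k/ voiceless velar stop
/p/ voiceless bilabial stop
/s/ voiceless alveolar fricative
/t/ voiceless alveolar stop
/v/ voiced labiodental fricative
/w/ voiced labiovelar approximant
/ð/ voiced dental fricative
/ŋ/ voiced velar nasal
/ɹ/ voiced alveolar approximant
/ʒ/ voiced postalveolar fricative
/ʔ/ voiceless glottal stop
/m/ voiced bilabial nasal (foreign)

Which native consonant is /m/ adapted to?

/b/ is closest: manner differs (nasal→stop, +4), place distance 0 (bilabial→bilabial), same voicing; total 4. Next closest is /p/ at distance 5.

b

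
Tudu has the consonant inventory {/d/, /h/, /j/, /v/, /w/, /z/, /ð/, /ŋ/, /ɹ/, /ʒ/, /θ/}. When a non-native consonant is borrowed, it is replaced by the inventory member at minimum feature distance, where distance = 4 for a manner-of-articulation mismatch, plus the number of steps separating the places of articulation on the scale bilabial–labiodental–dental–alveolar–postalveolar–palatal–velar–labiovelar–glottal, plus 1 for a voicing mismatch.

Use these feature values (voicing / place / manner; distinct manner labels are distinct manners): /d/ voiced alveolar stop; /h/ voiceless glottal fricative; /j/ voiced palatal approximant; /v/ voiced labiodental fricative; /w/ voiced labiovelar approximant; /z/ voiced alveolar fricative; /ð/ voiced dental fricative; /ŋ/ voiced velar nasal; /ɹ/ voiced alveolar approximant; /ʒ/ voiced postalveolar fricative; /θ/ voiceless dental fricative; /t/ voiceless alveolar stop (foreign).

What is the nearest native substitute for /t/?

d

/d/ is closest: same manner (stop), place distance 0 (alveolar→alveolar), voicing differs (+1); total 1. Next closest is /z/ at distance 5.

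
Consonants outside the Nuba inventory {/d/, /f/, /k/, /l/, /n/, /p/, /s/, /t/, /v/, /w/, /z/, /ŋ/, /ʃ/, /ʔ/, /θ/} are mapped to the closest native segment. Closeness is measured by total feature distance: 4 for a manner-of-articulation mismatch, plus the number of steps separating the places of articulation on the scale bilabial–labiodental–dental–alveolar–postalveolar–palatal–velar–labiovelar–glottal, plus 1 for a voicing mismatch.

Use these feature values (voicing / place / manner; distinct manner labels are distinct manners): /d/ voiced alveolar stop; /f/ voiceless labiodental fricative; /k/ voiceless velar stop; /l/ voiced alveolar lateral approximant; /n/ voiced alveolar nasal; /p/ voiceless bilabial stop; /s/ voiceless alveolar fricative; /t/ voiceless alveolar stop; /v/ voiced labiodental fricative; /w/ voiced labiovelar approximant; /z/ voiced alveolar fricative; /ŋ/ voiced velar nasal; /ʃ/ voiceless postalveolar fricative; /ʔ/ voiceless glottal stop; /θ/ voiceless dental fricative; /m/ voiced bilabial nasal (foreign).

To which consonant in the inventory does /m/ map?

n

/n/ is closest: same manner (nasal), place distance 3 (bilabial→alveolar), same voicing; total 3. Next closest is /p/ at distance 5.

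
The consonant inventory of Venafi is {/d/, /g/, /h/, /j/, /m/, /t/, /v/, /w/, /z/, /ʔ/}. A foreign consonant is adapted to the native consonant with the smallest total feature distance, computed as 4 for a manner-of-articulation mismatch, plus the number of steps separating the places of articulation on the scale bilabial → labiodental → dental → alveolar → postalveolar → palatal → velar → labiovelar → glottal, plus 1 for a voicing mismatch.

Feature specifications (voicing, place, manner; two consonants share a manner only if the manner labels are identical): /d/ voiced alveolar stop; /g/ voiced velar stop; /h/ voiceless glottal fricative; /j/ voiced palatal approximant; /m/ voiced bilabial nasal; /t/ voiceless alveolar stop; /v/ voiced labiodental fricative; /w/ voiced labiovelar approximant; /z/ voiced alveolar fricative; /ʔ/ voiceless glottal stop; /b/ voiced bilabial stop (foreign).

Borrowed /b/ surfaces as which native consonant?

/d/ is closest: same manner (stop), place distance 3 (bilabial→alveolar), same voicing; total 3. Next closest is /m/ at distance 4.

d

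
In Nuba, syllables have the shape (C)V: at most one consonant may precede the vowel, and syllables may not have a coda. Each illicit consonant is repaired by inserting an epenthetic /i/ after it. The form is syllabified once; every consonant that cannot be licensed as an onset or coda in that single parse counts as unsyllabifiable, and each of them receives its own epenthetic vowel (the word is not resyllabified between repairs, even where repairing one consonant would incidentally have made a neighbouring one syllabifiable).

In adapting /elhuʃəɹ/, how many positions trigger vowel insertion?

2

The unsyllabifiable consonants are /l/, /ɹ/; each receives one epenthetic vowel.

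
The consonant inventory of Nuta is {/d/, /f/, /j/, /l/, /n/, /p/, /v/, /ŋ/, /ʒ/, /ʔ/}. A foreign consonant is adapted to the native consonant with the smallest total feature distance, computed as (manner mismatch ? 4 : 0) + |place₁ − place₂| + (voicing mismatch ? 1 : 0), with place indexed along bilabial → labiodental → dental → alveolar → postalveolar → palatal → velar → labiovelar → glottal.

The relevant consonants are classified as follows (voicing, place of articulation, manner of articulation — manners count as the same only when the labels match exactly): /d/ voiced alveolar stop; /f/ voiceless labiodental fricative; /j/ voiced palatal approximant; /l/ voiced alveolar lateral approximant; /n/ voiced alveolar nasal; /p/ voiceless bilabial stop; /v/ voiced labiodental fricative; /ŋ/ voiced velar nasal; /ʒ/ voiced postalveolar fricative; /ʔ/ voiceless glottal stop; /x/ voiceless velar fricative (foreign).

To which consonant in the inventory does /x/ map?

ʒ

/ʒ/ is closest: same manner (fricative), place distance 2 (velar→postalveolar), voicing differs (+1); total 3. Next closest is /f/ at distance 5.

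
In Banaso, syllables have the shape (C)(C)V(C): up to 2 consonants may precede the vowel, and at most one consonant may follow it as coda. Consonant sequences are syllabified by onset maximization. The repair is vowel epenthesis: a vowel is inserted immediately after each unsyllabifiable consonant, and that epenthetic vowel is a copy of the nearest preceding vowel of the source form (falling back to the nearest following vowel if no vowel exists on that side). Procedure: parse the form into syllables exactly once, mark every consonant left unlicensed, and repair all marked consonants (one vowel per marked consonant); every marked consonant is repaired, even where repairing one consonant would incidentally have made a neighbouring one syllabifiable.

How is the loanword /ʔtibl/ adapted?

ʔtibli

Syllabifying with onset maximization leaves /l/ stranded (at most one coda consonant is licensed; onsets may contain at most 2 consonants).
Each unlicensed consonant becomes the onset of a new syllable: /l/ → /li/.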